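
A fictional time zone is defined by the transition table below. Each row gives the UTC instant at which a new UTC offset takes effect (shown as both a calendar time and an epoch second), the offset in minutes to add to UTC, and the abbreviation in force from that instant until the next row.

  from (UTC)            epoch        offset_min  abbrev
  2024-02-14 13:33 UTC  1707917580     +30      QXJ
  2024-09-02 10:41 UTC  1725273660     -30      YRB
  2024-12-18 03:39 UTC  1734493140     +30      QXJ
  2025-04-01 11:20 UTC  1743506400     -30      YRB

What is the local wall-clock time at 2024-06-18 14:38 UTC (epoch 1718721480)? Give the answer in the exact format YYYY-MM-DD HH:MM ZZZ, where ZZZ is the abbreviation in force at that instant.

Query: 2024-06-18 14:38 UTC
Rule 1/4 (QXJ, +00:30): 2024-02-14 13:33 UTC ≤ query < 2024-09-02 10:41 UTC
14·60 + 38 + 30 = 908 min
908 = 0·1440 + 908; 908 = 15·60 + 8 → 15:08, same day
→ 2024-06-18 15:08 QXJ

2024-06-18 15:08 QXJ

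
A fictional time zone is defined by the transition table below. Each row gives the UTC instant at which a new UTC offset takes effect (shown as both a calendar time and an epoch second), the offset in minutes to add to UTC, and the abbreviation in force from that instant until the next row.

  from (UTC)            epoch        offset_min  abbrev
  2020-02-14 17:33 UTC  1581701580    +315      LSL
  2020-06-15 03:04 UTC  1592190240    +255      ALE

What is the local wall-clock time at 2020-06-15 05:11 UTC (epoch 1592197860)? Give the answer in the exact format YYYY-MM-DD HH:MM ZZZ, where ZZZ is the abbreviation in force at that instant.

Query: 2020-06-15 05:11 UTC
Rule 2/2 (ALE, +04:15): 2020-06-15 03:04 UTC ≤ query < +∞
5·60 + 11 + 255 = 566 min
566 = 0·1440 + 566; 566 = 9·60 + 26 → 09:26, same day
→ 2020-06-15 09:26 ALE

2020-06-15 09:26 ALE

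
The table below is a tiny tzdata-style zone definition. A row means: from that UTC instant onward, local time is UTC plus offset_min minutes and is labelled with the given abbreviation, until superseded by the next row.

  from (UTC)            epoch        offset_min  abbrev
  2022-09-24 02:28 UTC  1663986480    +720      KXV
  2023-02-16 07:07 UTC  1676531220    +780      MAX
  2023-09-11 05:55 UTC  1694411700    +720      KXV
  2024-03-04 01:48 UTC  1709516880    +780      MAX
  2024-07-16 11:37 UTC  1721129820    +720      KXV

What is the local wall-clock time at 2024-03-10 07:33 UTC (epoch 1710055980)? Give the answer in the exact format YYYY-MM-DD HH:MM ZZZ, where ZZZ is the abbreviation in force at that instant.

2024-03-10 20:33 MAX

Query: 2024-03-10 07:33 UTC
Rule 4/5 (MAX, +13:00): 2024-03-04 01:48 UTC ≤ query < 2024-07-16 11:37 UTC
7·60 + 33 + 780 = 1233 min
1233 = 0·1440 + 1233; 1233 = 20·60 + 33 → 20:33, same day
→ 2024-03-10 20:33 MAX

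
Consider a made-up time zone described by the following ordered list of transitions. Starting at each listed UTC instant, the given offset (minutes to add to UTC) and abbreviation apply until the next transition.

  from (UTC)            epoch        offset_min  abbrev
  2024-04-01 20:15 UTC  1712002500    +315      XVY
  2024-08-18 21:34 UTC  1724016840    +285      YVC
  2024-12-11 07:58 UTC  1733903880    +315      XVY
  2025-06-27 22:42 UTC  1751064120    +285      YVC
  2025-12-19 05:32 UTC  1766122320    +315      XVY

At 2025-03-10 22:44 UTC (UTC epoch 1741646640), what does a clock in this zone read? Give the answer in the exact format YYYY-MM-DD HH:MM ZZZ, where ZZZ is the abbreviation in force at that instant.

Query: 2025-03-10 22:44 UTC
Rule 3/5 (XVY, +05:15): 2024-12-11 07:58 UTC ≤ query < 2025-06-27 22:42 UTC
22·60 + 44 + 315 = 1679 min
1679 = 1·1440 + 239; 239 = 3·60 + 59 → 03:59, 2025-03-10 + 1 day = 2025-03-11
→ 2025-03-11 03:59 XVY

2025-03-11 03:59 XVY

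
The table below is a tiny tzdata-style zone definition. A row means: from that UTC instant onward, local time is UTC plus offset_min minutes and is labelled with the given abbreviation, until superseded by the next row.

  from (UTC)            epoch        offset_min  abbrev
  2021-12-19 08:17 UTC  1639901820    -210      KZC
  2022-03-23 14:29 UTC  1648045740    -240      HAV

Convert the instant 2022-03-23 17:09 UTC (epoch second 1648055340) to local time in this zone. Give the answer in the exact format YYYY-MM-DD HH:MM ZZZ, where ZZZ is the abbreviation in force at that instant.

Query: 2022-03-23 17:09 UTC
Rule 2/2 (HAV, -04:00): 2022-03-23 14:29 UTC ≤ query < +∞
17·60 + 9 - 240 = 789 min
789 = 0·1440 + 789; 789 = 13·60 + 9 → 13:09, same day
→ 2022-03-23 13:09 HAV

2022-03-23 13:09 HAV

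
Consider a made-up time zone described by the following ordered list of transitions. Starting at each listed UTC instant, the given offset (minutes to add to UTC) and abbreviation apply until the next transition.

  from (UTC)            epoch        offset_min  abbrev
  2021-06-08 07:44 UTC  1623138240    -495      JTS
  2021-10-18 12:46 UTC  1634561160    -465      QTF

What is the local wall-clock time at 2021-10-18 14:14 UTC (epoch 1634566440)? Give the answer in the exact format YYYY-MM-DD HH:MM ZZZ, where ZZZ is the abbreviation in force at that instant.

Query: 2021-10-18 14:14 UTC
Rule 2/2 (QTF, -07:45): 2021-10-18 12:46 UTC ≤ query < +∞
14·60 + 14 - 465 = 389 min
389 = 0·1440 + 389; 389 = 6·60 + 29 → 06:29, same day
→ 2021-10-18 06:29 QTF

2021-10-18 06:29 QTF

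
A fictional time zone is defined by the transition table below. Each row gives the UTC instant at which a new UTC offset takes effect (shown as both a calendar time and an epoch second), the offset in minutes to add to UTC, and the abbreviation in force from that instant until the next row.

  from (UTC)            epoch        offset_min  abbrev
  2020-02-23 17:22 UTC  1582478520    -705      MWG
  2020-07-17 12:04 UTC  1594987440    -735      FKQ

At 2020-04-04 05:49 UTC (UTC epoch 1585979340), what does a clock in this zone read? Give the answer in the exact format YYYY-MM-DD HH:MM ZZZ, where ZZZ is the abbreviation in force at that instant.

Query: 2020-04-04 05:49 UTC
Rule 1/2 (MWG, -11:45): 2020-02-23 17:22 UTC ≤ query < 2020-07-17 12:04 UTC
5·60 + 49 - 705 = -356 min
-356 = -1·1440 + 1084; 1084 = 18·60 + 4 → 18:04, 2020-04-04 - 1 day = 2020-04-03
→ 2020-04-03 18:04 MWG

2020-04-03 18:04 MWG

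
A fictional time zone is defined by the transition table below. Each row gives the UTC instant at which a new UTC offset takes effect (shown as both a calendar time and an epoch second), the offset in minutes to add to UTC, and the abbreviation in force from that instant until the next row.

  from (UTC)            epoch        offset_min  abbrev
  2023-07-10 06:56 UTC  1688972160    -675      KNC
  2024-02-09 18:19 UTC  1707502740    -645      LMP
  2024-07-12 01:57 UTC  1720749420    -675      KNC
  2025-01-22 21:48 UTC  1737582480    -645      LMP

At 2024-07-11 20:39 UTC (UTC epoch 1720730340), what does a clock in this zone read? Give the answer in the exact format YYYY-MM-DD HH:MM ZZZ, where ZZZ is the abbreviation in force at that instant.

Query: 2024-07-11 20:39 UTC
Rule 2/4 (LMP, -10:45): 2024-02-09 18:19 UTC ≤ query < 2024-07-12 01:57 UTC
20·60 + 39 - 645 = 594 min
594 = 0·1440 + 594; 594 = 9·60 + 54 → 09:54, same day
→ 2024-07-11 09:54 LMP

2024-07-11 09:54 LMP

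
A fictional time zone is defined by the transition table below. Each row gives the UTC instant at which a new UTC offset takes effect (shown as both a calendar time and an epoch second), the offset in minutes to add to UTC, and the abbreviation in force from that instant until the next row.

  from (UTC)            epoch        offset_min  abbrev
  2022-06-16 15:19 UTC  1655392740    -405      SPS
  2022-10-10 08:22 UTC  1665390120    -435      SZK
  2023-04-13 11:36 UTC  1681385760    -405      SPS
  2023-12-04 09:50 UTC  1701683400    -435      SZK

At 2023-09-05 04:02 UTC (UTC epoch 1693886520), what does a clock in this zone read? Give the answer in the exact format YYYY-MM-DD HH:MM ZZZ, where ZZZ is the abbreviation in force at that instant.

Query: 2023-09-05 04:02 UTC
Rule 3/4 (SPS, -06:45): 2023-04-13 11:36 UTC ≤ query < 2023-12-04 09:50 UTC
4·60 + 2 - 405 = -163 min
-163 = -1·1440 + 1277; 1277 = 21·60 + 17 → 21:17, 2023-09-05 - 1 day = 2023-09-04
→ 2023-09-04 21:17 SPS

2023-09-04 21:17 SPS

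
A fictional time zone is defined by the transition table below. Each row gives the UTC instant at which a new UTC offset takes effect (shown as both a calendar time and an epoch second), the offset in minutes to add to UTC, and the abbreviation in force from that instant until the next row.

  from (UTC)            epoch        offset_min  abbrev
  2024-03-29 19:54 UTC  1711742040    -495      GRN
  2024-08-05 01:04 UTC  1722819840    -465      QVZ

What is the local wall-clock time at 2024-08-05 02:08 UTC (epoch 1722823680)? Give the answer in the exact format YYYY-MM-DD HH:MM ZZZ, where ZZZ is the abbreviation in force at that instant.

Query: 2024-08-05 02:08 UTC
Rule 2/2 (QVZ, -07:45): 2024-08-05 01:04 UTC ≤ query < +∞
2·60 + 8 - 465 = -337 min
-337 = -1·1440 + 1103; 1103 = 18·60 + 23 → 18:23, 2024-08-05 - 1 day = 2024-08-04
→ 2024-08-04 18:23 QVZ

2024-08-04 18:23 QVZ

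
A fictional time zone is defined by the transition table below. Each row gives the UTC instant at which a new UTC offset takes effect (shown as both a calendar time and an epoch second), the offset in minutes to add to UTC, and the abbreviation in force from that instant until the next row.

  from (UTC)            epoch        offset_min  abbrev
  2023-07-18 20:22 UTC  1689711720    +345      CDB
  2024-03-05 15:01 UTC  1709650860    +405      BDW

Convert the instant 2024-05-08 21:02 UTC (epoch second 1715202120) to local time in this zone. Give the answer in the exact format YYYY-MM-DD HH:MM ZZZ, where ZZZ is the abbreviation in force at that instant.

2024-05-09 03:47 BDW

Query: 2024-05-08 21:02 UTC
Rule 2/2 (BDW, +06:45): 2024-03-05 15:01 UTC ≤ query < +∞
21·60 + 2 + 405 = 1667 min
1667 = 1·1440 + 227; 227 = 3·60 + 47 → 03:47, 2024-05-08 + 1 day = 2024-05-09
→ 2024-05-09 03:47 BDW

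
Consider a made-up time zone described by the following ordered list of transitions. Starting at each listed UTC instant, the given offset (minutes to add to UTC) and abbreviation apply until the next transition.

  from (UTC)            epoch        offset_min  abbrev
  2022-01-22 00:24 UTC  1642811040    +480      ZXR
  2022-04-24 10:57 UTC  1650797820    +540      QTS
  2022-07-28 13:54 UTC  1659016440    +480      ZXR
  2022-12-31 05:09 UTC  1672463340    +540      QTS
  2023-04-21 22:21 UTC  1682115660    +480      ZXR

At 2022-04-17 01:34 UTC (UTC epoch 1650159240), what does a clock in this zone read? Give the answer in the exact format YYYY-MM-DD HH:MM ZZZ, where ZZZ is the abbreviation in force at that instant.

2022-04-17 09:34 ZXR

Query: 2022-04-17 01:34 UTC
Rule 1/5 (ZXR, +08:00): 2022-01-22 00:24 UTC ≤ query < 2022-04-24 10:57 UTC
1·60 + 34 + 480 = 574 min
574 = 0·1440 + 574; 574 = 9·60 + 34 → 09:34, same day
→ 2022-04-17 09:34 ZXR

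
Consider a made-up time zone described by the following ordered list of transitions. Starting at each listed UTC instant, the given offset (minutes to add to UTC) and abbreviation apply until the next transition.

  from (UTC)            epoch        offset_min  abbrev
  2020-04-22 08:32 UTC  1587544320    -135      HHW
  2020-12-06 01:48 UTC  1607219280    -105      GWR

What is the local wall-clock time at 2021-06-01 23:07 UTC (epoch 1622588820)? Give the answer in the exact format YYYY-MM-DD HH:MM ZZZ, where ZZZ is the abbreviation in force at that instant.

Query: 2021-06-01 23:07 UTC
Rule 2/2 (GWR, -01:45): 2020-12-06 01:48 UTC ≤ query < +∞
23·60 + 7 - 105 = 1282 min
1282 = 0·1440 + 1282; 1282 = 21·60 + 22 → 21:22, same day
→ 2021-06-01 21:22 GWR

2021-06-01 21:22 GWR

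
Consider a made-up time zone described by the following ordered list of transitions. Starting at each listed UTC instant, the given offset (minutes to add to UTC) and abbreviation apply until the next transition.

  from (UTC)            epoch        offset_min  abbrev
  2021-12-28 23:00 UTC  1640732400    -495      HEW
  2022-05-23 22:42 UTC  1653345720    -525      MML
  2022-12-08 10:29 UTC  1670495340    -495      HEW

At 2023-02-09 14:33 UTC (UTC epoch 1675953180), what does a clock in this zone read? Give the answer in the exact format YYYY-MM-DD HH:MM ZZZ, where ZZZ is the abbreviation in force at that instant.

2023-02-09 06:18 HEW

Query: 2023-02-09 14:33 UTC
Rule 3/3 (HEW, -08:15): 2022-12-08 10:29 UTC ≤ query < +∞
14·60 + 33 - 495 = 378 min
378 = 0·1440 + 378; 378 = 6·60 + 18 → 06:18, same day
→ 2023-02-09 06:18 HEW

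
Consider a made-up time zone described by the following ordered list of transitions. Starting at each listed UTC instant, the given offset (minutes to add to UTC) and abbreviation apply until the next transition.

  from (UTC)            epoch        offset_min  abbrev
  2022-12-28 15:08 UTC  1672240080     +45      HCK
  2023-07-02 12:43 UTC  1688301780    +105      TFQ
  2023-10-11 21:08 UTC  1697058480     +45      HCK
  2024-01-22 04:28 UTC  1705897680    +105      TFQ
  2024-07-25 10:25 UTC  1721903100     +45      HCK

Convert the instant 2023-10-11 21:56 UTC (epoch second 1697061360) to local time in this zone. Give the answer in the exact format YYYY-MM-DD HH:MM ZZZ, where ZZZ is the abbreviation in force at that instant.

2023-10-11 22:41 HCK

Query: 2023-10-11 21:56 UTC
Rule 3/5 (HCK, +00:45): 2023-10-11 21:08 UTC ≤ query < 2024-01-22 04:28 UTC
21·60 + 56 + 45 = 1361 min
1361 = 0·1440 + 1361; 1361 = 22·60 + 41 → 22:41, same day
→ 2023-10-11 22:41 HCK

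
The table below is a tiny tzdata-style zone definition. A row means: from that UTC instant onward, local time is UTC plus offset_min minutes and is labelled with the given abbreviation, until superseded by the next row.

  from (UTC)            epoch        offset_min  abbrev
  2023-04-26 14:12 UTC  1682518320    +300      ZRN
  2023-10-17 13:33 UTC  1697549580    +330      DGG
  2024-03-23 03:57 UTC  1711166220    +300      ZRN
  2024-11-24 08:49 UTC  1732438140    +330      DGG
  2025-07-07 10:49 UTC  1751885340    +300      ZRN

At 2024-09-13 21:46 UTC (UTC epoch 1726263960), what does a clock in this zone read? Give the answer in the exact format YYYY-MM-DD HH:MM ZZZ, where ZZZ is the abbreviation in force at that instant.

Query: 2024-09-13 21:46 UTC
Rule 3/5 (ZRN, +05:00): 2024-03-23 03:57 UTC ≤ query < 2024-11-24 08:49 UTC
21·60 + 46 + 300 = 1606 min
1606 = 1·1440 + 166; 166 = 2·60 + 46 → 02:46, 2024-09-13 + 1 day = 2024-09-14
→ 2024-09-14 02:46 ZRN

2024-09-14 02:46 ZRN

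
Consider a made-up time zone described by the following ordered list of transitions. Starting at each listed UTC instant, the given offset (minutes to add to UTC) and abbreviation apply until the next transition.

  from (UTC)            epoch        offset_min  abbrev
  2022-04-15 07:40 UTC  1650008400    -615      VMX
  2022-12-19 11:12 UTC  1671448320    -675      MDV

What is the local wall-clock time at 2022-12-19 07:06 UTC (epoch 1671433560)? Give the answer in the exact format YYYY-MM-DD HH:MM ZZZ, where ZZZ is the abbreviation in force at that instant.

Query: 2022-12-19 07:06 UTC
Rule 1/2 (VMX, -10:15): 2022-04-15 07:40 UTC ≤ query < 2022-12-19 11:12 UTC
7·60 + 6 - 615 = -189 min
-189 = -1·1440 + 1251; 1251 = 20·60 + 51 → 20:51, 2022-12-19 - 1 day = 2022-12-18
→ 2022-12-18 20:51 VMX

2022-12-18 20:51 VMX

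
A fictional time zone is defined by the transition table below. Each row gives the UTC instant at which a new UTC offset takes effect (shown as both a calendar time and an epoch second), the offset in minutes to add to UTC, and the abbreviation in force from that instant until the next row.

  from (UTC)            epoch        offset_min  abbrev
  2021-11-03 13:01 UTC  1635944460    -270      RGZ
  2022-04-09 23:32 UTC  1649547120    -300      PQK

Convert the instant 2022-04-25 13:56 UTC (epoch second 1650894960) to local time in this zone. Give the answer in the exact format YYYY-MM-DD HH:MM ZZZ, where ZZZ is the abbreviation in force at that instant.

2022-04-25 08:56 PQK

Query: 2022-04-25 13:56 UTC
Rule 2/2 (PQK, -05:00): 2022-04-09 23:32 UTC ≤ query < +∞
13·60 + 56 - 300 = 536 min
536 = 0·1440 + 536; 536 = 8·60 + 56 → 08:56, same day
→ 2022-04-25 08:56 PQK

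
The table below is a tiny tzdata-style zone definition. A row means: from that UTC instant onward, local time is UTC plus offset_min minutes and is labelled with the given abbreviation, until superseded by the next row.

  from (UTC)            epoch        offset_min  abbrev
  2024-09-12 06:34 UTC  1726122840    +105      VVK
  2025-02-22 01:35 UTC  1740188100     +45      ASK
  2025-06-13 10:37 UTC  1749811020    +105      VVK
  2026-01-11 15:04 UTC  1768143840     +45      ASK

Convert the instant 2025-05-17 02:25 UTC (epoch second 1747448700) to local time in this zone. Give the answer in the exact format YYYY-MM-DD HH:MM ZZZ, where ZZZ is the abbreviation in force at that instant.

2025-05-17 03:10 ASK

Query: 2025-05-17 02:25 UTC
Rule 2/4 (ASK, +00:45): 2025-02-22 01:35 UTC ≤ query < 2025-06-13 10:37 UTC
2·60 + 25 + 45 = 190 min
190 = 0·1440 + 190; 190 = 3·60 + 10 → 03:10, same day
→ 2025-05-17 03:10 ASK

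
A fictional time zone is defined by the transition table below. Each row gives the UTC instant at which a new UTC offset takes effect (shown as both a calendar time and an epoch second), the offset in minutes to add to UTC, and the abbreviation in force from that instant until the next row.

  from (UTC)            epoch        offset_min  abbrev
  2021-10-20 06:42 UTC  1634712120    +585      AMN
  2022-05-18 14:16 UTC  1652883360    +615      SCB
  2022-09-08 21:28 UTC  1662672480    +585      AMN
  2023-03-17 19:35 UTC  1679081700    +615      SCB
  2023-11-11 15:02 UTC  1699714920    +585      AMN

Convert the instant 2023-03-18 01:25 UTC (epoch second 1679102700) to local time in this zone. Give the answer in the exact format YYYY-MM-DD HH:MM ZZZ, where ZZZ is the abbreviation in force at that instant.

Query: 2023-03-18 01:25 UTC
Rule 4/5 (SCB, +10:15): 2023-03-17 19:35 UTC ≤ query < 2023-11-11 15:02 UTC
1·60 + 25 + 615 = 700 min
700 = 0·1440 + 700; 700 = 11·60 + 40 → 11:40, same day
→ 2023-03-18 11:40 SCB

2023-03-18 11:40 SCB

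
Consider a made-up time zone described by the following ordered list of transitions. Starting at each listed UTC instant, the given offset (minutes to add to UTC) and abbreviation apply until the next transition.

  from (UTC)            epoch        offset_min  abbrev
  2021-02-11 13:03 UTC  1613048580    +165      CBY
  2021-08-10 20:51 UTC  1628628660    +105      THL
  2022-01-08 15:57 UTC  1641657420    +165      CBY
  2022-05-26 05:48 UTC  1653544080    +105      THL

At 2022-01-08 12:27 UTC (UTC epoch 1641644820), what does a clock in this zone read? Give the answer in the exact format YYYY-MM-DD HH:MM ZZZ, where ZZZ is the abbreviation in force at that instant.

2022-01-08 14:12 THL

Query: 2022-01-08 12:27 UTC
Rule 2/4 (THL, +01:45): 2021-08-10 20:51 UTC ≤ query < 2022-01-08 15:57 UTC
12·60 + 27 + 105 = 852 min
852 = 0·1440 + 852; 852 = 14·60 + 12 → 14:12, same day
→ 2022-01-08 14:12 THL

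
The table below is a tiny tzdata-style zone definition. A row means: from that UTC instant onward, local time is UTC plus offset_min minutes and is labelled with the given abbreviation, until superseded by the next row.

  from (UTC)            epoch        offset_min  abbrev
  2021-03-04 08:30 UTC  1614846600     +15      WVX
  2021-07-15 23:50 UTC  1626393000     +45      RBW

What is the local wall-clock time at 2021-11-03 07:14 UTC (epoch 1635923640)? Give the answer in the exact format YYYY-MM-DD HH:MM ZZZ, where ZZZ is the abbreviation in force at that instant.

Query: 2021-11-03 07:14 UTC
Rule 2/2 (RBW, +00:45): 2021-07-15 23:50 UTC ≤ query < +∞
7·60 + 14 + 45 = 479 min
479 = 0·1440 + 479; 479 = 7·60 + 59 → 07:59, same day
→ 2021-11-03 07:59 RBW

2021-11-03 07:59 RBW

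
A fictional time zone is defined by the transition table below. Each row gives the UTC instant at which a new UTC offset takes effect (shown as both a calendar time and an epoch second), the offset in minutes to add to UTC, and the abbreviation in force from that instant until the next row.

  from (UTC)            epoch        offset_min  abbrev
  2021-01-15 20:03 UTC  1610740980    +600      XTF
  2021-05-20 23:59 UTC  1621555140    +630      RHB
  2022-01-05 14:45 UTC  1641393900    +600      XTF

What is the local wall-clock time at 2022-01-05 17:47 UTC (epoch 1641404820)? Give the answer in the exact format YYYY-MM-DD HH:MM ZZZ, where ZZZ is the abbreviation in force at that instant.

Query: 2022-01-05 17:47 UTC
Rule 3/3 (XTF, +10:00): 2022-01-05 14:45 UTC ≤ query < +∞
17·60 + 47 + 600 = 1667 min
1667 = 1·1440 + 227; 227 = 3·60 + 47 → 03:47, 2022-01-05 + 1 day = 2022-01-06
→ 2022-01-06 03:47 XTF

2022-01-06 03:47 XTF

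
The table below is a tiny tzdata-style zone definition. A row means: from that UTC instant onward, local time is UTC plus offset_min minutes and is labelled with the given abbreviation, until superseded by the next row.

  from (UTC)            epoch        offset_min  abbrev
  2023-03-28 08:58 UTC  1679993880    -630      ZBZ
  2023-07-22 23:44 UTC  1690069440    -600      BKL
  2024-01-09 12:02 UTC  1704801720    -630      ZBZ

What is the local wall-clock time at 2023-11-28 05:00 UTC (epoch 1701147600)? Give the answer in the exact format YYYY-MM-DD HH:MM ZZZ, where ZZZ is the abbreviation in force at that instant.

2023-11-27 19:00 BKL

Query: 2023-11-28 05:00 UTC
Rule 2/3 (BKL, -10:00): 2023-07-22 23:44 UTC ≤ query < 2024-01-09 12:02 UTC
5·60 + 0 - 600 = -300 min
-300 = -1·1440 + 1140; 1140 = 19·60 + 0 → 19:00, 2023-11-28 - 1 day = 2023-11-27
→ 2023-11-27 19:00 BKL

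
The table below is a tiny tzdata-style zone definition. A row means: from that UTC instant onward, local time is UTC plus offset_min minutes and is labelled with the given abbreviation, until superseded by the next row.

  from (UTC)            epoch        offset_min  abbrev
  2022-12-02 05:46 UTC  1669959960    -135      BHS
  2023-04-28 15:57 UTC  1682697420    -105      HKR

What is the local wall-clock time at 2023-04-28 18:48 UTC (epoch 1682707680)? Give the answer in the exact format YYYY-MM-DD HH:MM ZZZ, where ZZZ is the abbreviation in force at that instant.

Query: 2023-04-28 18:48 UTC
Rule 2/2 (HKR, -01:45): 2023-04-28 15:57 UTC ≤ query < +∞
18·60 + 48 - 105 = 1023 min
1023 = 0·1440 + 1023; 1023 = 17·60 + 3 → 17:03, same day
→ 2023-04-28 17:03 HKR

2023-04-28 17:03 HKR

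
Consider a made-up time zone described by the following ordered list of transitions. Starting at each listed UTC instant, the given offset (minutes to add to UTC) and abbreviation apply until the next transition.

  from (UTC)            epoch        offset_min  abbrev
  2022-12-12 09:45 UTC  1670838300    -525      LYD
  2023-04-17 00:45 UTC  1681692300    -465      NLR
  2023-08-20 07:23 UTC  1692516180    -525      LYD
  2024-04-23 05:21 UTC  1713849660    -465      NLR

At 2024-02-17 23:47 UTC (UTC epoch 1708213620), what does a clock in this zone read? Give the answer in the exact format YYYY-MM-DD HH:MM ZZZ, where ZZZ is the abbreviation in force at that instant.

2024-02-17 15:02 LYD

Query: 2024-02-17 23:47 UTC
Rule 3/4 (LYD, -08:45): 2023-08-20 07:23 UTC ≤ query < 2024-04-23 05:21 UTC
23·60 + 47 - 525 = 902 min
902 = 0·1440 + 902; 902 = 15·60 + 2 → 15:02, same day
→ 2024-02-17 15:02 LYD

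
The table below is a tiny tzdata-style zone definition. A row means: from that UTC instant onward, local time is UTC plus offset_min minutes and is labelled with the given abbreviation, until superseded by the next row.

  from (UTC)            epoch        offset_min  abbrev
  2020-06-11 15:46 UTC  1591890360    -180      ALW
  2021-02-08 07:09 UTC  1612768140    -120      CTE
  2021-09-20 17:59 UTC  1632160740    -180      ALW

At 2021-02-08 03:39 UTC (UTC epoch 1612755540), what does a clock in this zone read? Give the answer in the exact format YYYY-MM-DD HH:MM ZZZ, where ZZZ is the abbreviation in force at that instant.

2021-02-08 00:39 ALW

Query: 2021-02-08 03:39 UTC
Rule 1/3 (ALW, -03:00): 2020-06-11 15:46 UTC ≤ query < 2021-02-08 07:09 UTC
3·60 + 39 - 180 = 39 min
39 = 0·1440 + 39; 39 = 0·60 + 39 → 00:39, same day
→ 2021-02-08 00:39 ALW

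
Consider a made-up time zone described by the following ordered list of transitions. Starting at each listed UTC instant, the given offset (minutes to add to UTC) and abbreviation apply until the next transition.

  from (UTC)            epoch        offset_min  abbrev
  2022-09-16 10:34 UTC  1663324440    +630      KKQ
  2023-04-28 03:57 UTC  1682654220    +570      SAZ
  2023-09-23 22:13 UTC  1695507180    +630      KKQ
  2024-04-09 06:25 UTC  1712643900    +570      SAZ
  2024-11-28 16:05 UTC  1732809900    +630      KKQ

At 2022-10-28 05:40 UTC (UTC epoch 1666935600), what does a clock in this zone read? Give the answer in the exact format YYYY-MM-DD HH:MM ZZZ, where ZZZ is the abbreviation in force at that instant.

2022-10-28 16:10 KKQ

Query: 2022-10-28 05:40 UTC
Rule 1/5 (KKQ, +10:30): 2022-09-16 10:34 UTC ≤ query < 2023-04-28 03:57 UTC
5·60 + 40 + 630 = 970 min
970 = 0·1440 + 970; 970 = 16·60 + 10 → 16:10, same day
→ 2022-10-28 16:10 KKQ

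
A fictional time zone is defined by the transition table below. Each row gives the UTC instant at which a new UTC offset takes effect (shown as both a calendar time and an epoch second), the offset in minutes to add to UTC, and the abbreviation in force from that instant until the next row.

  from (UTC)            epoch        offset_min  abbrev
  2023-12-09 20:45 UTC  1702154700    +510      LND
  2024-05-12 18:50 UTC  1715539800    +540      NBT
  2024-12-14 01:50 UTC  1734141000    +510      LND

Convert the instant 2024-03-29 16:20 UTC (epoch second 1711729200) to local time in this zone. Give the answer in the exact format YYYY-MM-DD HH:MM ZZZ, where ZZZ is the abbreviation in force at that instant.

2024-03-30 00:50 LND

Query: 2024-03-29 16:20 UTC
Rule 1/3 (LND, +08:30): 2023-12-09 20:45 UTC ≤ query < 2024-05-12 18:50 UTC
16·60 + 20 + 510 = 1490 min
1490 = 1·1440 + 50; 50 = 0·60 + 50 → 00:50, 2024-03-29 + 1 day = 2024-03-30
→ 2024-03-30 00:50 LND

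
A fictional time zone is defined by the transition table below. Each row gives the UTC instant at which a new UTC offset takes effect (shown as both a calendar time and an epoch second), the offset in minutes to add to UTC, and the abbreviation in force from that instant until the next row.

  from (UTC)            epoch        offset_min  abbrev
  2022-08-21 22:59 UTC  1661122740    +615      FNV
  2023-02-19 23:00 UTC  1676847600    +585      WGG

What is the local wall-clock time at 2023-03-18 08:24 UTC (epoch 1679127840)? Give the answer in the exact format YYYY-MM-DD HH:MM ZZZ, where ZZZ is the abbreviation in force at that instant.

Query: 2023-03-18 08:24 UTC
Rule 2/2 (WGG, +09:45): 2023-02-19 23:00 UTC ≤ query < +∞
8·60 + 24 + 585 = 1089 min
1089 = 0·1440 + 1089; 1089 = 18·60 + 9 → 18:09, same day
→ 2023-03-18 18:09 WGG

2023-03-18 18:09 WGG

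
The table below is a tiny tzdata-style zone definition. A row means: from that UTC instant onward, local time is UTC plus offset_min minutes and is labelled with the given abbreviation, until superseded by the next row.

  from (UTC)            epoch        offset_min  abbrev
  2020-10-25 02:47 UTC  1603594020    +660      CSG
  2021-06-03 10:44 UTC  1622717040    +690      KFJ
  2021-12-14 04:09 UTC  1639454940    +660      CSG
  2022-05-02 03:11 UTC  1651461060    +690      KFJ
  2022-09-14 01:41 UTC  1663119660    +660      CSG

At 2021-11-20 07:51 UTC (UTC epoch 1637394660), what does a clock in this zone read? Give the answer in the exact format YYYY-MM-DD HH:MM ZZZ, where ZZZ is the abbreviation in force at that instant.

2021-11-20 19:21 KFJ

Query: 2021-11-20 07:51 UTC
Rule 2/5 (KFJ, +11:30): 2021-06-03 10:44 UTC ≤ query < 2021-12-14 04:09 UTC
7·60 + 51 + 690 = 1161 min
1161 = 0·1440 + 1161; 1161 = 19·60 + 21 → 19:21, same day
→ 2021-11-20 19:21 KFJ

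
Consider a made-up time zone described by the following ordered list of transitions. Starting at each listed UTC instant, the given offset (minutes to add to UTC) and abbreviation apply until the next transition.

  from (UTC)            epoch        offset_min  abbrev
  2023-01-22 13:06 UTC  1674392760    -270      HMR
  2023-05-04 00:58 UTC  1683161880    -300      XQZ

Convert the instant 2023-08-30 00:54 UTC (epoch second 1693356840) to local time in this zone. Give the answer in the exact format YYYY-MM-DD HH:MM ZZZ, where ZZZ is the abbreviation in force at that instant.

2023-08-29 19:54 XQZ

Query: 2023-08-30 00:54 UTC
Rule 2/2 (XQZ, -05:00): 2023-05-04 00:58 UTC ≤ query < +∞
0·60 + 54 - 300 = -246 min
-246 = -1·1440 + 1194; 1194 = 19·60 + 54 → 19:54, 2023-08-30 - 1 day = 2023-08-29
→ 2023-08-29 19:54 XQZ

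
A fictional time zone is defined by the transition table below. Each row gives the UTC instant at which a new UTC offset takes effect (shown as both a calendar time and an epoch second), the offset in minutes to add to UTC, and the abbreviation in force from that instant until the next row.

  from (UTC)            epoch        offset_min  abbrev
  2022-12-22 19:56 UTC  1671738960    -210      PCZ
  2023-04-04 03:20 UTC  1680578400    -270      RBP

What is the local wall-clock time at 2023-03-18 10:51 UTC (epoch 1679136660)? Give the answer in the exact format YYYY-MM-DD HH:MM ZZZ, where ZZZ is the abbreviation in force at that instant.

Query: 2023-03-18 10:51 UTC
Rule 1/2 (PCZ, -03:30): 2022-12-22 19:56 UTC ≤ query < 2023-04-04 03:20 UTC
10·60 + 51 - 210 = 441 min
441 = 0·1440 + 441; 441 = 7·60 + 21 → 07:21, same day
→ 2023-03-18 07:21 PCZ

2023-03-18 07:21 PCZ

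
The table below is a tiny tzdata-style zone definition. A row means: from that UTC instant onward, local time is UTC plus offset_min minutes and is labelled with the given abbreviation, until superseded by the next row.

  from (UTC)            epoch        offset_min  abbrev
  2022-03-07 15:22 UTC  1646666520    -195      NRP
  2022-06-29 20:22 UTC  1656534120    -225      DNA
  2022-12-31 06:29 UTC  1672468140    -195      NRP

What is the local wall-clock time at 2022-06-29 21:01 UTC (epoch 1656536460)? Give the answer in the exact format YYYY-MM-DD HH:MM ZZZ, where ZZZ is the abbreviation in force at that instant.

2022-06-29 17:16 DNA

Query: 2022-06-29 21:01 UTC
Rule 2/3 (DNA, -03:45): 2022-06-29 20:22 UTC ≤ query < 2022-12-31 06:29 UTC
21·60 + 1 - 225 = 1036 min
1036 = 0·1440 + 1036; 1036 = 17·60 + 16 → 17:16, same day
→ 2022-06-29 17:16 DNA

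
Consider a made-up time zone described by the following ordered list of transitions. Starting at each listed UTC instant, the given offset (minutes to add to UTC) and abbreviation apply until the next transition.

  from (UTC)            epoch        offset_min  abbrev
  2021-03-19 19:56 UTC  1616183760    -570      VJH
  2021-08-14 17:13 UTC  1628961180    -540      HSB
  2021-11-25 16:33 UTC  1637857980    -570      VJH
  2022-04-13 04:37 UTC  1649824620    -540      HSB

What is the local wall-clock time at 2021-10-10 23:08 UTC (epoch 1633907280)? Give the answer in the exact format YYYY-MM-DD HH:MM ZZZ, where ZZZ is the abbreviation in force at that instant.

2021-10-10 14:08 HSB

Query: 2021-10-10 23:08 UTC
Rule 2/4 (HSB, -09:00): 2021-08-14 17:13 UTC ≤ query < 2021-11-25 16:33 UTC
23·60 + 8 - 540 = 848 min
848 = 0·1440 + 848; 848 = 14·60 + 8 → 14:08, same day
→ 2021-10-10 14:08 HSB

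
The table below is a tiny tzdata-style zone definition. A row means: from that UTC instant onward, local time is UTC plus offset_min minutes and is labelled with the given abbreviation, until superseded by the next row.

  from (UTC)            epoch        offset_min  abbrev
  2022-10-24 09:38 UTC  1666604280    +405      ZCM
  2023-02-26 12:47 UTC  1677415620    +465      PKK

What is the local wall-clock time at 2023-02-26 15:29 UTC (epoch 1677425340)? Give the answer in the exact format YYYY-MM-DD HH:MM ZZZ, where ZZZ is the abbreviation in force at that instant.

Query: 2023-02-26 15:29 UTC
Rule 2/2 (PKK, +07:45): 2023-02-26 12:47 UTC ≤ query < +∞
15·60 + 29 + 465 = 1394 min
1394 = 0·1440 + 1394; 1394 = 23·60 + 14 → 23:14, same day
→ 2023-02-26 23:14 PKK

2023-02-26 23:14 PKK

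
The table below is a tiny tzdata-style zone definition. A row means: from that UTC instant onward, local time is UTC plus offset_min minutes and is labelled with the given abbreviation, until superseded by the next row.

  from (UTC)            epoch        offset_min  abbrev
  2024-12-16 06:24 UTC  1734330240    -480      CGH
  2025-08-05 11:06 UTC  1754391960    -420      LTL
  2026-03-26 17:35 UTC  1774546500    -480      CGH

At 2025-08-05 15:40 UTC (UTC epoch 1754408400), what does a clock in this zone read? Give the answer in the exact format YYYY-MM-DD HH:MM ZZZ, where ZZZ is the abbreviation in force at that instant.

2025-08-05 08:40 LTL

Query: 2025-08-05 15:40 UTC
Rule 2/3 (LTL, -07:00): 2025-08-05 11:06 UTC ≤ query < 2026-03-26 17:35 UTC
15·60 + 40 - 420 = 520 min
520 = 0·1440 + 520; 520 = 8·60 + 40 → 08:40, same day
→ 2025-08-05 08:40 LTL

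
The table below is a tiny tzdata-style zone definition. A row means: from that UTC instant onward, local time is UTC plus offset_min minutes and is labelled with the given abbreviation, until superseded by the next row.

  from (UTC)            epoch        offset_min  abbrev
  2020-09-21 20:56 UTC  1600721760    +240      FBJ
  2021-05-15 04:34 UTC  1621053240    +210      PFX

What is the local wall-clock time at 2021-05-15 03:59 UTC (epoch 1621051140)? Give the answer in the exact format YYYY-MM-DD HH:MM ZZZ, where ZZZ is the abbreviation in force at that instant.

Query: 2021-05-15 03:59 UTC
Rule 1/2 (FBJ, +04:00): 2020-09-21 20:56 UTC ≤ query < 2021-05-15 04:34 UTC
3·60 + 59 + 240 = 479 min
479 = 0·1440 + 479; 479 = 7·60 + 59 → 07:59, same day
→ 2021-05-15 07:59 FBJ

2021-05-15 07:59 FBJ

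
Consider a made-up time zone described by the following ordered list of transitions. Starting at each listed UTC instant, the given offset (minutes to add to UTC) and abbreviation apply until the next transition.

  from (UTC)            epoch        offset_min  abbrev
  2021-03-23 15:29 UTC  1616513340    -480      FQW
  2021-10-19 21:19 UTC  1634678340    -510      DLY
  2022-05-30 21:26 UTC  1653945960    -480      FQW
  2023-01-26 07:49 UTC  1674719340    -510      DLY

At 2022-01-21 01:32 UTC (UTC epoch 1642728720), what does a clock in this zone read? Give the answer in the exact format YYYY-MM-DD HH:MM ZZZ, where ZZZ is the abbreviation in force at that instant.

Query: 2022-01-21 01:32 UTC
Rule 2/4 (DLY, -08:30): 2021-10-19 21:19 UTC ≤ query < 2022-05-30 21:26 UTC
1·60 + 32 - 510 = -418 min
-418 = -1·1440 + 1022; 1022 = 17·60 + 2 → 17:02, 2022-01-21 - 1 day = 2022-01-20
→ 2022-01-20 17:02 DLY

2022-01-20 17:02 DLY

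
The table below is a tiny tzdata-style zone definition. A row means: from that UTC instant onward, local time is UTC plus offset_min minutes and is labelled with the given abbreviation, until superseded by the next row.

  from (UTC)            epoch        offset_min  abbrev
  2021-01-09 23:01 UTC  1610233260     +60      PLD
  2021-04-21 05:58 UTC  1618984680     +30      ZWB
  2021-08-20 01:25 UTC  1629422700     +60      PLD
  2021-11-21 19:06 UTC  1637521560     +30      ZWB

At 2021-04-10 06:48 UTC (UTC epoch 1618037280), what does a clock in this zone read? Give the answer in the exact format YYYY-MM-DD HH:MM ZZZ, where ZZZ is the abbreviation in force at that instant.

2021-04-10 07:48 PLD

Query: 2021-04-10 06:48 UTC
Rule 1/4 (PLD, +01:00): 2021-01-09 23:01 UTC ≤ query < 2021-04-21 05:58 UTC
6·60 + 48 + 60 = 468 min
468 = 0·1440 + 468; 468 = 7·60 + 48 → 07:48, same day
→ 2021-04-10 07:48 PLD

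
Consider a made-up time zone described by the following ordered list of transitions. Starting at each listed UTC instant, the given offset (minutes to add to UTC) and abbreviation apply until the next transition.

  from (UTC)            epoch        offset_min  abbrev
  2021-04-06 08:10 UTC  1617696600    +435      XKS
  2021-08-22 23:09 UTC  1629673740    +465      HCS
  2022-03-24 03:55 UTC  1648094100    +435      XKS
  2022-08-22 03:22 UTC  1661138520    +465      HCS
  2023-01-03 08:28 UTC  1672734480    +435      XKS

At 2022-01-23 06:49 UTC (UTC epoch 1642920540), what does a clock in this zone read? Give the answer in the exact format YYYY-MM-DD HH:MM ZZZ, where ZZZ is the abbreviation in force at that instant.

Query: 2022-01-23 06:49 UTC
Rule 2/5 (HCS, +07:45): 2021-08-22 23:09 UTC ≤ query < 2022-03-24 03:55 UTC
6·60 + 49 + 465 = 874 min
874 = 0·1440 + 874; 874 = 14·60 + 34 → 14:34, same day
→ 2022-01-23 14:34 HCS

2022-01-23 14:34 HCS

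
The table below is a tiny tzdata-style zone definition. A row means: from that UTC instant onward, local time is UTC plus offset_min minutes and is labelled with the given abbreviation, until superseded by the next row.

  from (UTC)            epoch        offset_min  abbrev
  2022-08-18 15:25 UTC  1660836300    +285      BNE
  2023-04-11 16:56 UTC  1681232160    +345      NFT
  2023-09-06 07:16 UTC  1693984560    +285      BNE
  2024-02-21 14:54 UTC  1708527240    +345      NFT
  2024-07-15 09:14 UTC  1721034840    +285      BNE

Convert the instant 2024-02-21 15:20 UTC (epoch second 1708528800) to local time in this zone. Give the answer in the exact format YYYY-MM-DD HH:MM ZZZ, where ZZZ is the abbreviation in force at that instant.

Query: 2024-02-21 15:20 UTC
Rule 4/5 (NFT, +05:45): 2024-02-21 14:54 UTC ≤ query < 2024-07-15 09:14 UTC
15·60 + 20 + 345 = 1265 min
1265 = 0·1440 + 1265; 1265 = 21·60 + 5 → 21:05, same day
→ 2024-02-21 21:05 NFT

2024-02-21 21:05 NFT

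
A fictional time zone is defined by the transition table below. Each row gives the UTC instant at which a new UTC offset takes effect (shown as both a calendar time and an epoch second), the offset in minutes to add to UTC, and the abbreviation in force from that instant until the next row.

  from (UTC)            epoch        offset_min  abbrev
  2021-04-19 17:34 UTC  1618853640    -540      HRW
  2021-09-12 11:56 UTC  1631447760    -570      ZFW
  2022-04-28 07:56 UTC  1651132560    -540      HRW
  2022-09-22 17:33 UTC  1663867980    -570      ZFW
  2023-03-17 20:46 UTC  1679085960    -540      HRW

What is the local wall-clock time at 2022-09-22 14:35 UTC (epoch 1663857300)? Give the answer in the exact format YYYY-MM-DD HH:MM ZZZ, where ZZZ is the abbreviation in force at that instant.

2022-09-22 05:35 HRW

Query: 2022-09-22 14:35 UTC
Rule 3/5 (HRW, -09:00): 2022-04-28 07:56 UTC ≤ query < 2022-09-22 17:33 UTC
14·60 + 35 - 540 = 335 min
335 = 0·1440 + 335; 335 = 5·60 + 35 → 05:35, same day
→ 2022-09-22 05:35 HRW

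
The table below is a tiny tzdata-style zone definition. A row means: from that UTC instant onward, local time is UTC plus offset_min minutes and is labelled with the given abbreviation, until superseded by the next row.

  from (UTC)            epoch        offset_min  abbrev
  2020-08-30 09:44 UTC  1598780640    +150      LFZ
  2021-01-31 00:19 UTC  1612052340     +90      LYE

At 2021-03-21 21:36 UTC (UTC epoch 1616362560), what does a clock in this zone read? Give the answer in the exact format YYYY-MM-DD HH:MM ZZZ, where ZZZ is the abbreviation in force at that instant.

2021-03-21 23:06 LYE

Query: 2021-03-21 21:36 UTC
Rule 2/2 (LYE, +01:30): 2021-01-31 00:19 UTC ≤ query < +∞
21·60 + 36 + 90 = 1386 min
1386 = 0·1440 + 1386; 1386 = 23·60 + 6 → 23:06, same day
→ 2021-03-21 23:06 LYE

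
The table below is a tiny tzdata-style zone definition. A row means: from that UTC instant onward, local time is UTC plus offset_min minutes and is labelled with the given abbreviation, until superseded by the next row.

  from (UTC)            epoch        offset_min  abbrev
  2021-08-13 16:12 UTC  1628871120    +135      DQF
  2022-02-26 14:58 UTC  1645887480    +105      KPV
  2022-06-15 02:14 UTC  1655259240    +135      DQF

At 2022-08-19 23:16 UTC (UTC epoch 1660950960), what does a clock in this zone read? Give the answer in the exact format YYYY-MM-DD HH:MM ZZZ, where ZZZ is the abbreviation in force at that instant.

Query: 2022-08-19 23:16 UTC
Rule 3/3 (DQF, +02:15): 2022-06-15 02:14 UTC ≤ query < +∞
23·60 + 16 + 135 = 1531 min
1531 = 1·1440 + 91; 91 = 1·60 + 31 → 01:31, 2022-08-19 + 1 day = 2022-08-20
→ 2022-08-20 01:31 DQF

2022-08-20 01:31 DQF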